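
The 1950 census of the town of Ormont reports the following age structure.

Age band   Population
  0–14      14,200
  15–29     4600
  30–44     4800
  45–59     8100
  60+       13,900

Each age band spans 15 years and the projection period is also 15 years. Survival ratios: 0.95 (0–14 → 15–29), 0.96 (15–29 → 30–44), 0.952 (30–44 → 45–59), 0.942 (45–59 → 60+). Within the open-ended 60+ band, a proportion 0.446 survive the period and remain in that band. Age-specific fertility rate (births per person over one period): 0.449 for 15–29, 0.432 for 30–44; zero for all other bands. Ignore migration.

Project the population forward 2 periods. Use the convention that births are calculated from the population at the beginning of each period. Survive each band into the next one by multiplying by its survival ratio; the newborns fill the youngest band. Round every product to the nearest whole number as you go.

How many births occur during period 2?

7965

Call the bands 1 to 5, youngest first.
— Period 1 —
Births: 4600 × 0.449 = 2065  |  4800 × 0.432 = 2074 → total 4139
Band 2: 14200 × 0.95 = 13490
Band 3: 4600 × 0.96 = 4416
Band 4: 4800 × 0.952 = 4570
Band 5: 8100 × 0.942 + 13900 × 0.446 = 7630 + 6199 = 13829
Giving 4139 / 13490 / 4416 / 4570 / 13829.
— Period 2 —
Births: 13490 × 0.449 = 6057  |  4416 × 0.432 = 1908 → total 7965
Band 2: 4139 × 0.95 = 3932
Band 3: 13490 × 0.96 = 12950
Band 4: 4416 × 0.952 = 4204
Band 5: 4570 × 0.942 + 13829 × 0.446 = 4305 + 6168 = 10473
Giving 7965 / 3932 / 12950 / 4204 / 10473.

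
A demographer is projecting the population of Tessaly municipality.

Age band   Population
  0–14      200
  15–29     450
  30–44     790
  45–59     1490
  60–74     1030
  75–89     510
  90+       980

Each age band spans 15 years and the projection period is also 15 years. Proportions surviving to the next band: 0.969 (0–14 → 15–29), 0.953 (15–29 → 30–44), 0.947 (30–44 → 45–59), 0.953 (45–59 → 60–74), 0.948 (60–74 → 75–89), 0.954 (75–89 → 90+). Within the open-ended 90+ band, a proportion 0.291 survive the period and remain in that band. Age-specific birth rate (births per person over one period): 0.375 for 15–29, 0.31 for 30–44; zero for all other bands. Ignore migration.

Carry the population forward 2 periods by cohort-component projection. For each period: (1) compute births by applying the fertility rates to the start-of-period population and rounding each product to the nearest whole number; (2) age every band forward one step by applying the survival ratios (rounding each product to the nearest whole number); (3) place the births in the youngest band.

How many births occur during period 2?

206

Period 1:
Births: 450 * 0.375 = 169 ; 790 * 0.31 = 245 → total 414
15–29: 200 * 0.969 = 194
30–44: 450 * 0.953 = 429
45–59: 790 * 0.947 = 748
60–74: 1490 * 0.953 = 1420
75–89: 1030 * 0.948 = 976
90+: 510 * 0.954 + 980 * 0.291 = 487 + 285 = 772
→ [414, 194, 429, 748, 1420, 976, 772]
Period 2:
Births: 194 * 0.375 = 73 ; 429 * 0.31 = 133 → total 206
15–29: 414 * 0.969 = 401
30–44: 194 * 0.953 = 185
45–59: 429 * 0.947 = 406
60–74: 748 * 0.953 = 713
75–89: 1420 * 0.948 = 1346
90+: 976 * 0.954 + 772 * 0.291 = 931 + 225 = 1156
→ [206, 401, 185, 406, 713, 1346, 1156]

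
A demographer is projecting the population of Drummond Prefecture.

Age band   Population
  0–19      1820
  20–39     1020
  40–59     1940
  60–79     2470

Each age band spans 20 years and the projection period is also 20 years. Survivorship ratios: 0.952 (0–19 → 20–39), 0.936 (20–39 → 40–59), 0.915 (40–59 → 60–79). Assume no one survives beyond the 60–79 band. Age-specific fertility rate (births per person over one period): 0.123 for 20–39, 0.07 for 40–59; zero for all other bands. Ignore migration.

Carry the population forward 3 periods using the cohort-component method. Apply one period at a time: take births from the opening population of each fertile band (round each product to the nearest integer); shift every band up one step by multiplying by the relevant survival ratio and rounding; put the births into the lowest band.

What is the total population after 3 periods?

2128

Period 1.
Births: 1020 × 0.123 = 125, 1940 × 0.07 = 136 ⇒ total 261
20–39: 1820 × 0.952 = 1733
40–59: 1020 × 0.936 = 955
60–79: 1940 × 0.915 = 1775
End of period: [261, 1733, 955, 1775]
Period 2.
Births: 1733 × 0.123 = 213, 955 × 0.07 = 67 ⇒ total 280
20–39: 261 × 0.952 = 248
40–59: 1733 × 0.936 = 1622
60–79: 955 × 0.915 = 874
End of period: [280, 248, 1622, 874]
Period 3.
Births: 248 × 0.123 = 31, 1622 × 0.07 = 114 ⇒ total 145
20–39: 280 × 0.952 = 267
40–59: 248 × 0.936 = 232
60–79: 1622 × 0.915 = 1484
End of period: [145, 267, 232, 1484]
Total after period 3: 145 + 267 + 232 + 1484 = 2128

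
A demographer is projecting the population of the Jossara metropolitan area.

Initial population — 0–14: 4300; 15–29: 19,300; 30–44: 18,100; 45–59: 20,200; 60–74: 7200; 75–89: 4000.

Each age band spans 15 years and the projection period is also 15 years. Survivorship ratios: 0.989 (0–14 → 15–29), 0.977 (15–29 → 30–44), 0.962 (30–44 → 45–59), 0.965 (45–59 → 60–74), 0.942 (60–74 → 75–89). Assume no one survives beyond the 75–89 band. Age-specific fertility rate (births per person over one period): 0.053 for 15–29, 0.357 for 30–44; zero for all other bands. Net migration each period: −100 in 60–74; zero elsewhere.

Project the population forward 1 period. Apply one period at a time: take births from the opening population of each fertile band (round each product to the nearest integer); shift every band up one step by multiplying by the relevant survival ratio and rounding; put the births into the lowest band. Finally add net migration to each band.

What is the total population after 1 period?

74181

— Period 1 —
Births: 19300 * 0.053 = 1023, 18100 * 0.357 = 6462 — total 7485
15–29: 4300 * 0.989 = 4253
30–44: 19300 * 0.977 = 18856
45–59: 18100 * 0.962 = 17412
60–74: 20200 * 0.965 = 19493
75–89: 7200 * 0.942 = 6782
Net migration: 60–74 − 100 → 19393
End of period: [7485, 4253, 18856, 17412, 19393, 6782]
Total after period 1: 7485 + 4253 + 18856 + 17412 + 19393 + 6782 = 74181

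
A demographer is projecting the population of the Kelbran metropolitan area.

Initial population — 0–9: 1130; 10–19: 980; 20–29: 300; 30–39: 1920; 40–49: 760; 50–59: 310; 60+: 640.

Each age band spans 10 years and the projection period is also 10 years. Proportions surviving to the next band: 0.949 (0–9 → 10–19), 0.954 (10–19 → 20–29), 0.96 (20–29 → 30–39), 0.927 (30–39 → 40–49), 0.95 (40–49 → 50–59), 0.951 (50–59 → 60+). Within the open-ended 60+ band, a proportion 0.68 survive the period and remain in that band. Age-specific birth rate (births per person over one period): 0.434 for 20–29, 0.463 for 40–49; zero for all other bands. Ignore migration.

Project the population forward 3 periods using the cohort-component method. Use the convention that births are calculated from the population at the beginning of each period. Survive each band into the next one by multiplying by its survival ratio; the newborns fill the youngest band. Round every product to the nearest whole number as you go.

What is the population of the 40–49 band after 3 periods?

832

Period 1.
Births: 300 × 0.434 = 130  |  760 × 0.463 = 352 ⇒ total 482
10–19: 1130 × 0.949 = 1072
20–29: 980 × 0.954 = 935
30–39: 300 × 0.96 = 288
40–49: 1920 × 0.927 = 1780
50–59: 760 × 0.95 = 722
60+: 310 × 0.951 + 640 × 0.68 = 295 + 435 = 730
End of period: [482, 1072, 935, 288, 1780, 722, 730]
Period 2.
Births: 935 × 0.434 = 406  |  1780 × 0.463 = 824 ⇒ total 1230
10–19: 482 × 0.949 = 457
20–29: 1072 × 0.954 = 1023
30–39: 935 × 0.96 = 898
40–49: 288 × 0.927 = 267
50–59: 1780 × 0.95 = 1691
60+: 722 × 0.951 + 730 × 0.68 = 687 + 496 = 1183
End of period: [1230, 457, 1023, 898, 267, 1691, 1183]
Period 3.
Births: 1023 × 0.434 = 444  |  267 × 0.463 = 124 ⇒ total 568
10–19: 1230 × 0.949 = 1167
20–29: 457 × 0.954 = 436
30–39: 1023 × 0.96 = 982
40–49: 898 × 0.927 = 832
50–59: 267 × 0.95 = 254
60+: 1691 × 0.951 + 1183 × 0.68 = 1608 + 804 = 2412
End of period: [568, 1167, 436, 982, 832, 254, 2412]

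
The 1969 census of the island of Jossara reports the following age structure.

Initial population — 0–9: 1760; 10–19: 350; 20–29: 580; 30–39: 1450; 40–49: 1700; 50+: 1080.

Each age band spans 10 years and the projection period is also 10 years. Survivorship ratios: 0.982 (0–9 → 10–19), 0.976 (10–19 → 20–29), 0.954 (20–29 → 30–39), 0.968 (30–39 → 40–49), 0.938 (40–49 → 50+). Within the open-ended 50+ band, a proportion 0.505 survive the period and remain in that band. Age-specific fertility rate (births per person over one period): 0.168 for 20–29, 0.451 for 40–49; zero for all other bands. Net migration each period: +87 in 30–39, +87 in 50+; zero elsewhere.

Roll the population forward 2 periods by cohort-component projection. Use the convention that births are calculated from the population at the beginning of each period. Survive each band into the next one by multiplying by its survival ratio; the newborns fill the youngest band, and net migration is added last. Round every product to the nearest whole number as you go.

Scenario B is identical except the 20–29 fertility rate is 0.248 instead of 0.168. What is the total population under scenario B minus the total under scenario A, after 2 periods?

75

Numbering the bands 1..6 from youngest to oldest:
Period 1:
Births: 580 * 0.168 = 97 ; 1700 * 0.451 = 767 → 864
Band 2: 1760 * 0.982 = 1728
Band 3: 350 * 0.976 = 342
Band 4: 580 * 0.954 = 553
Band 5: 1450 * 0.968 = 1404
Band 6: 1700 * 0.938 + 1080 * 0.505 = 1595 + 545 = 2140
Net migration: Band 4 + 87 → 640; Band 6 + 87 → 2227
→ [864, 1728, 342, 640, 1404, 2227]
Period 2:
Births: 342 * 0.168 = 57 ; 1404 * 0.451 = 633 → 690
Band 2: 864 * 0.982 = 848
Band 3: 1728 * 0.976 = 1687
Band 4: 342 * 0.954 = 326
Band 5: 640 * 0.968 = 620
Band 6: 1404 * 0.938 + 2227 * 0.505 = 1317 + 1125 = 2442
Net migration: Band 4 + 87 → 413; Band 6 + 87 → 2529
→ [690, 848, 1687, 413, 620, 2529]
Scenario A total after 2 periods: 6787
Scenario B projection —
Period 1:
Births: 580 * 0.248 = 144 ; 1700 * 0.451 = 767 → 911
Band 2: 1760 * 0.982 = 1728
Band 3: 350 * 0.976 = 342
Band 4: 580 * 0.954 = 553
Band 5: 1450 * 0.968 = 1404
Band 6: 1700 * 0.938 + 1080 * 0.505 = 1595 + 545 = 2140
Net migration: Band 4 + 87 → 640; Band 6 + 87 → 2227
→ [911, 1728, 342, 640, 1404, 2227]
Period 2:
Births: 342 * 0.248 = 85 ; 1404 * 0.451 = 633 → 718
Band 2: 911 * 0.982 = 895
Band 3: 1728 * 0.976 = 1687
Band 4: 342 * 0.954 = 326
Band 5: 640 * 0.968 = 620
Band 6: 1404 * 0.938 + 2227 * 0.505 = 1317 + 1125 = 2442
Net migration: Band 4 + 87 → 413; Band 6 + 87 → 2529
→ [718, 895, 1687, 413, 620, 2529]
Scenario B total after 2 periods: 6862
Difference B − A = 6862 − 6787 = 75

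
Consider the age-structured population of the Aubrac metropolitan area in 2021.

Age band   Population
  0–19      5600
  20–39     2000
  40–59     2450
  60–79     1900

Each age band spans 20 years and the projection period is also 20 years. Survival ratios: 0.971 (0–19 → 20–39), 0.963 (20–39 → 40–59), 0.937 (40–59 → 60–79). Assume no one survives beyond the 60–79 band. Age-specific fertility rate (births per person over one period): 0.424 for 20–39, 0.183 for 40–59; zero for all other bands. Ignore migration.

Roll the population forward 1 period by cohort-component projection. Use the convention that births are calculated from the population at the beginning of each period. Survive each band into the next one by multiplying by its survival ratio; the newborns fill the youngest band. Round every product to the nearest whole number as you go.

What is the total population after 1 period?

— Period 1 —
Births: 2000 × 0.424 = 848  |  2450 × 0.183 = 448 → total 1296
20–39: 5600 × 0.971 = 5438
40–59: 2000 × 0.963 = 1926
60–79: 2450 × 0.937 = 2296
End of period: [1296, 5438, 1926, 2296]
Total after period 1: 1296 + 5438 + 1926 + 2296 = 10956

10956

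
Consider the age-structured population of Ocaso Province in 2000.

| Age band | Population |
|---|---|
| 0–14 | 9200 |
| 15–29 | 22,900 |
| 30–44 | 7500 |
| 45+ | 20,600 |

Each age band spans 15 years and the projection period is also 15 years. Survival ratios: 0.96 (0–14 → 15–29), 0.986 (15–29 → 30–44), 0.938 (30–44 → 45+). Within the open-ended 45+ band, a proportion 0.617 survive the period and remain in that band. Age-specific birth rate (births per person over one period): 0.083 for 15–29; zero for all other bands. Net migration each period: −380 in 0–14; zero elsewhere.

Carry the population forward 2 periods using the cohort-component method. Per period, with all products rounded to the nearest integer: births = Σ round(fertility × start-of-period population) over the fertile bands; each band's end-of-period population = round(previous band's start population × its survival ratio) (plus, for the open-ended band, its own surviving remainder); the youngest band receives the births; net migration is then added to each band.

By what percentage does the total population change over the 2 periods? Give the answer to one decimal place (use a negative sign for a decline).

-27.1

Numbering the bands 1..4 from youngest to oldest:
Period 1.
Births: 22900 * 0.083 = 1901
Band 2: 9200 * 0.96 = 8832
Band 3: 22900 * 0.986 = 22579
Band 4: 7500 * 0.938 + 20600 * 0.617 = 7035 + 12710 = 19745
Net migration: Band 1 − 380 → 1521
Population now: 0–14=1521, 15–29=8832, 30–44=22579, 45+=19745
Period 2.
Births: 8832 * 0.083 = 733
Band 2: 1521 * 0.96 = 1460
Band 3: 8832 * 0.986 = 8708
Band 4: 22579 * 0.938 + 19745 * 0.617 = 21179 + 12183 = 33362
Net migration: Band 1 − 380 → 353
Population now: 0–14=353, 15–29=1460, 30–44=8708, 45+=33362
Total: 60200 → 43883; change = -16317; percentage change = -27.1%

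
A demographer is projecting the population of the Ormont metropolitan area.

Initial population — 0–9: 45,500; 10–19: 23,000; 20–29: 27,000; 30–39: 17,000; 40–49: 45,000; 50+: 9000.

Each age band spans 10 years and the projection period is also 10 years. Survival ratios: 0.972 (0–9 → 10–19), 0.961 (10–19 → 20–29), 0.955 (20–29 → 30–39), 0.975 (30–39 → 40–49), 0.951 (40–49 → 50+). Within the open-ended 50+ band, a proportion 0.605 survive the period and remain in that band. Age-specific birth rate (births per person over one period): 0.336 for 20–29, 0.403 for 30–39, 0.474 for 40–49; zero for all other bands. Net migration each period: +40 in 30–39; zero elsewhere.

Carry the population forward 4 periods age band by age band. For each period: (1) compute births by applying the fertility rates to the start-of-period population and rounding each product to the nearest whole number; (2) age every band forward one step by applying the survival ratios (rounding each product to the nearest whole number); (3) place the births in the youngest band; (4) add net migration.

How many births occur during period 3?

Period 1:
Births: 27000 × 0.336 = 9072 ; 17000 × 0.403 = 6851 ; 45000 × 0.474 = 21330 → 37253
10–19: 45500 × 0.972 = 44226
20–29: 23000 × 0.961 = 22103
30–39: 27000 × 0.955 = 25785
40–49: 17000 × 0.975 = 16575
50+: 45000 × 0.951 + 9000 × 0.605 = 42795 + 5445 = 48240
Net migration: 30–39 + 40 → 25825
Giving 37253 / 44226 / 22103 / 25825 / 16575 / 48240.
Period 2:
Births: 22103 × 0.336 = 7427 ; 25825 × 0.403 = 10407 ; 16575 × 0.474 = 7857 → 25691
10–19: 37253 × 0.972 = 36210
20–29: 44226 × 0.961 = 42501
30–39: 22103 × 0.955 = 21108
40–49: 25825 × 0.975 = 25179
50+: 16575 × 0.951 + 48240 × 0.605 = 15763 + 29185 = 44948
Net migration: 30–39 + 40 → 21148
Giving 25691 / 36210 / 42501 / 21148 / 25179 / 44948.
Period 3:
Births: 42501 × 0.336 = 14280 ; 21148 × 0.403 = 8523 ; 25179 × 0.474 = 11935 → 34738
10–19: 25691 × 0.972 = 24972
20–29: 36210 × 0.961 = 34798
30–39: 42501 × 0.955 = 40588
40–49: 21148 × 0.975 = 20619
50+: 25179 × 0.951 + 44948 × 0.605 = 23945 + 27194 = 51139
Net migration: 30–39 + 40 → 40628
Giving 34738 / 24972 / 34798 / 40628 / 20619 / 51139.

34738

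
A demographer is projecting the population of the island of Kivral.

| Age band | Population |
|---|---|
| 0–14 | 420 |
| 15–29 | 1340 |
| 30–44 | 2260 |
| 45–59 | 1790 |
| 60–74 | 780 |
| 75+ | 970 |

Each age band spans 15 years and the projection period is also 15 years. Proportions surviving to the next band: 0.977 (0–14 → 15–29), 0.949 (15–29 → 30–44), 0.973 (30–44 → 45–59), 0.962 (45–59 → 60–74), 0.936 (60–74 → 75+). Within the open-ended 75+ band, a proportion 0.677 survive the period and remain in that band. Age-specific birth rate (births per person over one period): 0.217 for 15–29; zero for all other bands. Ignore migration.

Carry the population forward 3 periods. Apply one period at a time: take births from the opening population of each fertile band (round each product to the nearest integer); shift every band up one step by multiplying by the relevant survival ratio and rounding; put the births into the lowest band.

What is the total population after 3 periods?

Call the bands 1 to 6, youngest first.
— Period 1 —
Births: 1340 × 0.217 = 291
Band 2: 420 × 0.977 = 410
Band 3: 1340 × 0.949 = 1272
Band 4: 2260 × 0.973 = 2199
Band 5: 1790 × 0.962 = 1722
Band 6: 780 × 0.936 + 970 × 0.677 = 730 + 657 = 1387
End of period: [291, 410, 1272, 2199, 1722, 1387]
— Period 2 —
Births: 410 × 0.217 = 89
Band 2: 291 × 0.977 = 284
Band 3: 410 × 0.949 = 389
Band 4: 1272 × 0.973 = 1238
Band 5: 2199 × 0.962 = 2115
Band 6: 1722 × 0.936 + 1387 × 0.677 = 1612 + 939 = 2551
End of period: [89, 284, 389, 1238, 2115, 2551]
— Period 3 —
Births: 284 × 0.217 = 62
Band 2: 89 × 0.977 = 87
Band 3: 284 × 0.949 = 270
Band 4: 389 × 0.973 = 378
Band 5: 1238 × 0.962 = 1191
Band 6: 2115 × 0.936 + 2551 × 0.677 = 1980 + 1727 = 3707
End of period: [62, 87, 270, 378, 1191, 3707]
Total after period 3: 62 + 87 + 270 + 378 + 1191 + 3707 = 5695

5695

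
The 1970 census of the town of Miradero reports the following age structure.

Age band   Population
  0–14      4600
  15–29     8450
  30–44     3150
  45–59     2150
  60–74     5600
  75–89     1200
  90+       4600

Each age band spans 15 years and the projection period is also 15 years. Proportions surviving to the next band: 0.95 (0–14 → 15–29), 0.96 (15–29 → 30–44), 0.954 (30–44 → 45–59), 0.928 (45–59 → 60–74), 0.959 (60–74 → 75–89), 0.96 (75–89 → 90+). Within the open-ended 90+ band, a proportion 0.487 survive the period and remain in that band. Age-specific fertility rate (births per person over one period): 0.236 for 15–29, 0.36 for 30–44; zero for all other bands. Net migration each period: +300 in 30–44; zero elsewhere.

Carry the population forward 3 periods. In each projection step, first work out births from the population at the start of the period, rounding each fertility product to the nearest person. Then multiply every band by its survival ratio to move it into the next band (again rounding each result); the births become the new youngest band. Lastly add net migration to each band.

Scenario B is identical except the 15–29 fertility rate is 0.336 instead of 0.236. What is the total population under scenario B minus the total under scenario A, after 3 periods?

[period 1]
Births: 8450 × 0.236 = 1994  |  3150 × 0.36 = 1134 → total 3128
15–29: 4600 × 0.95 = 4370
30–44: 8450 × 0.96 = 8112
45–59: 3150 × 0.954 = 3005
60–74: 2150 × 0.928 = 1995
75–89: 5600 × 0.959 = 5370
90+: 1200 × 0.96 + 4600 × 0.487 = 1152 + 2240 = 3392
Net migration: 30–44 + 300 → 8412
Population now: 0–14=3128, 15–29=4370, 30–44=8412, 45–59=3005, 60–74=1995, 75–89=5370, 90+=3392
[period 2]
Births: 4370 × 0.236 = 1031  |  8412 × 0.36 = 3028 → total 4059
15–29: 3128 × 0.95 = 2972
30–44: 4370 × 0.96 = 4195
45–59: 8412 × 0.954 = 8025
60–74: 3005 × 0.928 = 2789
75–89: 1995 × 0.959 = 1913
90+: 5370 × 0.96 + 3392 × 0.487 = 5155 + 1652 = 6807
Net migration: 30–44 + 300 → 4495
Population now: 0–14=4059, 15–29=2972, 30–44=4495, 45–59=8025, 60–74=2789, 75–89=1913, 90+=6807
[period 3]
Births: 2972 × 0.236 = 701  |  4495 × 0.36 = 1618 → total 2319
15–29: 4059 × 0.95 = 3856
30–44: 2972 × 0.96 = 2853
45–59: 4495 × 0.954 = 4288
60–74: 8025 × 0.928 = 7447
75–89: 2789 × 0.959 = 2675
90+: 1913 × 0.96 + 6807 × 0.487 = 1836 + 3315 = 5151
Net migration: 30–44 + 300 → 3153
Population now: 0–14=2319, 15–29=3856, 30–44=3153, 45–59=4288, 60–74=7447, 75–89=2675, 90+=5151
Scenario A total after 3 periods: 28889
Scenario B projection —
[period 1]
Births: 8450 × 0.336 = 2839  |  3150 × 0.36 = 1134 → total 3973
15–29: 4600 × 0.95 = 4370
30–44: 8450 × 0.96 = 8112
45–59: 3150 × 0.954 = 3005
60–74: 2150 × 0.928 = 1995
75–89: 5600 × 0.959 = 5370
90+: 1200 × 0.96 + 4600 × 0.487 = 1152 + 2240 = 3392
Net migration: 30–44 + 300 → 8412
Population now: 0–14=3973, 15–29=4370, 30–44=8412, 45–59=3005, 60–74=1995, 75–89=5370, 90+=3392
[period 2]
Births: 4370 × 0.336 = 1468  |  8412 × 0.36 = 3028 → total 4496
15–29: 3973 × 0.95 = 3774
30–44: 4370 × 0.96 = 4195
45–59: 8412 × 0.954 = 8025
60–74: 3005 × 0.928 = 2789
75–89: 1995 × 0.959 = 1913
90+: 5370 × 0.96 + 3392 × 0.487 = 5155 + 1652 = 6807
Net migration: 30–44 + 300 → 4495
Population now: 0–14=4496, 15–29=3774, 30–44=4495, 45–59=8025, 60–74=2789, 75–89=1913, 90+=6807
[period 3]
Births: 3774 × 0.336 = 1268  |  4495 × 0.36 = 1618 → total 2886
15–29: 4496 × 0.95 = 4271
30–44: 3774 × 0.96 = 3623
45–59: 4495 × 0.954 = 4288
60–74: 8025 × 0.928 = 7447
75–89: 2789 × 0.959 = 2675
90+: 1913 × 0.96 + 6807 × 0.487 = 1836 + 3315 = 5151
Net migration: 30–44 + 300 → 3923
Population now: 0–14=2886, 15–29=4271, 30–44=3923, 45–59=4288, 60–74=7447, 75–89=2675, 90+=5151
Scenario B total after 3 periods: 30641
Difference B − A = 30641 − 28889 = 1752

1752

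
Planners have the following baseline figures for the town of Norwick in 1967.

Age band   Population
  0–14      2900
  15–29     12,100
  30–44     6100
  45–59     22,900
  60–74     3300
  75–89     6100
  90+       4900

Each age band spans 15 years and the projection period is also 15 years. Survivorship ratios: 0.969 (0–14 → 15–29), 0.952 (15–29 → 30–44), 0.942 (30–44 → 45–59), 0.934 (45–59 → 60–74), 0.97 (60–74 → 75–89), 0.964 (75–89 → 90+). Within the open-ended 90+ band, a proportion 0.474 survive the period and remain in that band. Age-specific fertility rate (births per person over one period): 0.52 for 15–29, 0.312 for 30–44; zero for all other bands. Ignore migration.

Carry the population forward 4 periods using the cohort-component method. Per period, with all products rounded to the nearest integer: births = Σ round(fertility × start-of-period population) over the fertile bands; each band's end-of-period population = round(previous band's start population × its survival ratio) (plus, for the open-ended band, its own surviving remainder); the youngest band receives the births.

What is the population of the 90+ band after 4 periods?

Call the bands 1 to 7, youngest first.
After projecting period 1:
Births: 12100 × 0.52 = 6292  |  6100 × 0.312 = 1903 → 8195
Band 2: 2900 × 0.969 = 2810
Band 3: 12100 × 0.952 = 11519
Band 4: 6100 × 0.942 = 5746
Band 5: 22900 × 0.934 = 21389
Band 6: 3300 × 0.97 = 3201
Band 7: 6100 × 0.964 + 4900 × 0.474 = 5880 + 2323 = 8203
End of period: [8195, 2810, 11519, 5746, 21389, 3201, 8203]
After projecting period 2:
Births: 2810 × 0.52 = 1461  |  11519 × 0.312 = 3594 → 5055
Band 2: 8195 × 0.969 = 7941
Band 3: 2810 × 0.952 = 2675
Band 4: 11519 × 0.942 = 10851
Band 5: 5746 × 0.934 = 5367
Band 6: 21389 × 0.97 = 20747
Band 7: 3201 × 0.964 + 8203 × 0.474 = 3086 + 3888 = 6974
End of period: [5055, 7941, 2675, 10851, 5367, 20747, 6974]
After projecting period 3:
Births: 7941 × 0.52 = 4129  |  2675 × 0.312 = 835 → 4964
Band 2: 5055 × 0.969 = 4898
Band 3: 7941 × 0.952 = 7560
Band 4: 2675 × 0.942 = 2520
Band 5: 10851 × 0.934 = 10135
Band 6: 5367 × 0.97 = 5206
Band 7: 20747 × 0.964 + 6974 × 0.474 = 20000 + 3306 = 23306
End of period: [4964, 4898, 7560, 2520, 10135, 5206, 23306]
After projecting period 4:
Births: 4898 × 0.52 = 2547  |  7560 × 0.312 = 2359 → 4906
Band 2: 4964 × 0.969 = 4810
Band 3: 4898 × 0.952 = 4663
Band 4: 7560 × 0.942 = 7122
Band 5: 2520 × 0.934 = 2354
Band 6: 10135 × 0.97 = 9831
Band 7: 5206 × 0.964 + 23306 × 0.474 = 5019 + 11047 = 16066
End of period: [4906, 4810, 4663, 7122, 2354, 9831, 16066]

16066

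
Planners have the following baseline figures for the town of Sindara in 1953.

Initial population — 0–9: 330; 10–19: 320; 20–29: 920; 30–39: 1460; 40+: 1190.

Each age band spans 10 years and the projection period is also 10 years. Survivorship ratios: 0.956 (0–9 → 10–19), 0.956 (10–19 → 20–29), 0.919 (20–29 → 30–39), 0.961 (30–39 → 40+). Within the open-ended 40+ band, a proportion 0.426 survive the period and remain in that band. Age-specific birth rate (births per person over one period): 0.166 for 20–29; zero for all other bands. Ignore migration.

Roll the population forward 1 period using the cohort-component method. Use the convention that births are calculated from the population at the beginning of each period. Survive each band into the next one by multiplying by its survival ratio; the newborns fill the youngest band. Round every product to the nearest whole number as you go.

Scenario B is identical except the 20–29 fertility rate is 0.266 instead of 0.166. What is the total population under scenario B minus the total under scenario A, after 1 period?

[period 1]
Births: 920 × 0.166 = 153
10–19: 330 × 0.956 = 315
20–29: 320 × 0.956 = 306
30–39: 920 × 0.919 = 845
40+: 1460 × 0.961 + 1190 × 0.426 = 1403 + 507 = 1910
End of period: [153, 315, 306, 845, 1910]
Scenario A total after 1 period: 3529
Scenario B projection —
[period 1]
Births: 920 × 0.266 = 245
10–19: 330 × 0.956 = 315
20–29: 320 × 0.956 = 306
30–39: 920 × 0.919 = 845
40+: 1460 × 0.961 + 1190 × 0.426 = 1403 + 507 = 1910
End of period: [245, 315, 306, 845, 1910]
Scenario B total after 1 period: 3621
Difference B − A = 3621 − 3529 = 92

92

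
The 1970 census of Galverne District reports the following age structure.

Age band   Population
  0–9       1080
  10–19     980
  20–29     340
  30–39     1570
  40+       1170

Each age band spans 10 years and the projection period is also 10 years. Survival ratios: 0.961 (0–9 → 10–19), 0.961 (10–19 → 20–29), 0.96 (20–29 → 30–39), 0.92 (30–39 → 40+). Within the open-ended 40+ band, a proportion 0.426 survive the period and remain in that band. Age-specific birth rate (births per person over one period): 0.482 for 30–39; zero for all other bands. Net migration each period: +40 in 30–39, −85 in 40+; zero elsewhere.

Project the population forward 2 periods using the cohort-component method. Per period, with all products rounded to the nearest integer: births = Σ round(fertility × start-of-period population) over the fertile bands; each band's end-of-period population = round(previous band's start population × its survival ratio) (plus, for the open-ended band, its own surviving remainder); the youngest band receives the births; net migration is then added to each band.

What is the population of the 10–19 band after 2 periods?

After projecting period 1:
Births: 1570 × 0.482 = 757
10–19: 1080 × 0.961 = 1038
20–29: 980 × 0.961 = 942
30–39: 340 × 0.96 = 326
40+: 1570 × 0.92 + 1170 × 0.426 = 1444 + 498 = 1942
Net migration: 30–39 + 40 → 366; 40+ − 85 → 1857
Population now: 0–9=757, 10–19=1038, 20–29=942, 30–39=366, 40+=1857
After projecting period 2:
Births: 366 × 0.482 = 176
10–19: 757 × 0.961 = 727
20–29: 1038 × 0.961 = 998
30–39: 942 × 0.96 = 904
40+: 366 × 0.92 + 1857 × 0.426 = 337 + 791 = 1128
Net migration: 30–39 + 40 → 944; 40+ − 85 → 1043
Population now: 0–9=176, 10–19=727, 20–29=998, 30–39=944, 40+=1043

727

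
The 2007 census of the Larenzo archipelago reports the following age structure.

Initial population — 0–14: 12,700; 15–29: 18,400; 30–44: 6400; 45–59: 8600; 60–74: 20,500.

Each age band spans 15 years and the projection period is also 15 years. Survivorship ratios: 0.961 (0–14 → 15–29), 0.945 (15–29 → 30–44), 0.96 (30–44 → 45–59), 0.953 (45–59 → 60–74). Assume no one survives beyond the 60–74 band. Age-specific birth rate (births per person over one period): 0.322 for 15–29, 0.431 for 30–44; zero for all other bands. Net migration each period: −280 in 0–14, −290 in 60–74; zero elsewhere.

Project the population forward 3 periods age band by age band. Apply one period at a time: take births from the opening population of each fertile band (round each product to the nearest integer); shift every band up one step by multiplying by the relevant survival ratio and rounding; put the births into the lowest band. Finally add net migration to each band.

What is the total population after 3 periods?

52321

Numbering the bands 1..5 from youngest to oldest:
[period 1]
Births: 18400 × 0.322 = 5925  |  6400 × 0.431 = 2758 → total 8683
Band 2: 12700 × 0.961 = 12205
Band 3: 18400 × 0.945 = 17388
Band 4: 6400 × 0.96 = 6144
Band 5: 8600 × 0.953 = 8196
Net migration: Band 1 − 280 → 8403; Band 5 − 290 → 7906
→ [8403, 12205, 17388, 6144, 7906]
[period 2]
Births: 12205 × 0.322 = 3930  |  17388 × 0.431 = 7494 → total 11424
Band 2: 8403 × 0.961 = 8075
Band 3: 12205 × 0.945 = 11534
Band 4: 17388 × 0.96 = 16692
Band 5: 6144 × 0.953 = 5855
Net migration: Band 1 − 280 → 11144; Band 5 − 290 → 5565
→ [11144, 8075, 11534, 16692, 5565]
[period 3]
Births: 8075 × 0.322 = 2600  |  11534 × 0.431 = 4971 → total 7571
Band 2: 11144 × 0.961 = 10709
Band 3: 8075 × 0.945 = 7631
Band 4: 11534 × 0.96 = 11073
Band 5: 16692 × 0.953 = 15907
Net migration: Band 1 − 280 → 7291; Band 5 − 290 → 15617
→ [7291, 10709, 7631, 11073, 15617]
Total after period 3: 7291 + 10709 + 7631 + 11073 + 15617 = 52321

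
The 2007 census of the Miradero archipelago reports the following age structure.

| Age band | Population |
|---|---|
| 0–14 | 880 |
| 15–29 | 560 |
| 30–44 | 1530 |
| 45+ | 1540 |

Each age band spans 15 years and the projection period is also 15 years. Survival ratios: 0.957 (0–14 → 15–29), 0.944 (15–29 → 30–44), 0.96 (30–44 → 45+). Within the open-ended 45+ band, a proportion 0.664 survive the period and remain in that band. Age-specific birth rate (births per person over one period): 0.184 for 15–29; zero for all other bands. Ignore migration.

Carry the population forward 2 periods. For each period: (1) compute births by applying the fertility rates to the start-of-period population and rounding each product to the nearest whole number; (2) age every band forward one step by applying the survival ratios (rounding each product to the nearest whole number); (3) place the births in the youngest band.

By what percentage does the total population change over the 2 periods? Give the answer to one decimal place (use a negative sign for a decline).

-28.8

Period 1:
Births: 560 × 0.184 = 103
15–29: 880 × 0.957 = 842
30–44: 560 × 0.944 = 529
45+: 1530 × 0.96 + 1540 × 0.664 = 1469 + 1023 = 2492
Population now: 0–14=103, 15–29=842, 30–44=529, 45+=2492
Period 2:
Births: 842 × 0.184 = 155
15–29: 103 × 0.957 = 99
30–44: 842 × 0.944 = 795
45+: 529 × 0.96 + 2492 × 0.664 = 508 + 1655 = 2163
Population now: 0–14=155, 15–29=99, 30–44=795, 45+=2163
Total: 4510 → 3212; change = -1298; percentage change = -28.8%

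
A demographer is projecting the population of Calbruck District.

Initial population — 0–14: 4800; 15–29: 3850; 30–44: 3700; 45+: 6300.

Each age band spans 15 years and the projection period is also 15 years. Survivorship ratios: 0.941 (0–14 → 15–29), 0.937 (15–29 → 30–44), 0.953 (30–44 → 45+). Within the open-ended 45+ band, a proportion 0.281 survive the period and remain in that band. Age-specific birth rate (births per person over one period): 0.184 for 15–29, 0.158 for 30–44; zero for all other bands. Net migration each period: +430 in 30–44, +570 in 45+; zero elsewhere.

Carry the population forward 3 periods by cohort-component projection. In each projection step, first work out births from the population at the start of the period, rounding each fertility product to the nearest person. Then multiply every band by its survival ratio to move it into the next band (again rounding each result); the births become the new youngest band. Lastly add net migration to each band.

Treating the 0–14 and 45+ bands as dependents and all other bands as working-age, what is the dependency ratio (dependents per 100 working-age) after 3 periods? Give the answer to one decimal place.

[period 1]
Births: 3850 * 0.184 = 708 ; 3700 * 0.158 = 585 — total 1293
15–29: 4800 * 0.941 = 4517
30–44: 3850 * 0.937 = 3607
45+: 3700 * 0.953 + 6300 * 0.281 = 3526 + 1770 = 5296
Net migration: 30–44 + 430 → 4037; 45+ + 570 → 5866
Population now: 0–14=1293, 15–29=4517, 30–44=4037, 45+=5866
[period 2]
Births: 4517 * 0.184 = 831 ; 4037 * 0.158 = 638 — total 1469
15–29: 1293 * 0.941 = 1217
30–44: 4517 * 0.937 = 4232
45+: 4037 * 0.953 + 5866 * 0.281 = 3847 + 1648 = 5495
Net migration: 30–44 + 430 → 4662; 45+ + 570 → 6065
Population now: 0–14=1469, 15–29=1217, 30–44=4662, 45+=6065
[period 3]
Births: 1217 * 0.184 = 224 ; 4662 * 0.158 = 737 — total 961
15–29: 1469 * 0.941 = 1382
30–44: 1217 * 0.937 = 1140
45+: 4662 * 0.953 + 6065 * 0.281 = 4443 + 1704 = 6147
Net migration: 30–44 + 430 → 1570; 45+ + 570 → 6717
Population now: 0–14=961, 15–29=1382, 30–44=1570, 45+=6717
Dependents (band 0–14 + band 45+) = 961 + 6717 = 7678; working-age = 2952; ratio = 7678/2952 × 100 = 260.1

260.1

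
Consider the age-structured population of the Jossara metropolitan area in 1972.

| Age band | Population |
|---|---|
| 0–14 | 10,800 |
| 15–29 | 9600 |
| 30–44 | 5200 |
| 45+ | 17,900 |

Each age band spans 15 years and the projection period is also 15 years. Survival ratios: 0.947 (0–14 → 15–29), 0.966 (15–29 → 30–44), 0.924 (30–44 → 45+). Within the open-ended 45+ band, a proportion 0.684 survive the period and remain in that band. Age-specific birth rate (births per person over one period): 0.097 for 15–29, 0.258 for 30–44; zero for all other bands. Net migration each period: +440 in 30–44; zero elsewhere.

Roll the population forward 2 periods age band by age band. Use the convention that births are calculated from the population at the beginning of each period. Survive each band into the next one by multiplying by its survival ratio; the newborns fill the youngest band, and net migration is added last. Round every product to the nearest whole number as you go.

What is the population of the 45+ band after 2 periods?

Call the groups 1 to 4, youngest first.
Period 1:
Births: 9600 * 0.097 = 931 ; 5200 * 0.258 = 1342 ⇒ total 2273
Group 2: 10800 * 0.947 = 10228
Group 3: 9600 * 0.966 = 9274
Group 4: 5200 * 0.924 + 17900 * 0.684 = 4805 + 12244 = 17049
Net migration: Group 3 + 440 → 9714
Population now: 0–14=2273, 15–29=10228, 30–44=9714, 45+=17049
Period 2:
Births: 10228 * 0.097 = 992 ; 9714 * 0.258 = 2506 ⇒ total 3498
Group 2: 2273 * 0.947 = 2153
Group 3: 10228 * 0.966 = 9880
Group 4: 9714 * 0.924 + 17049 * 0.684 = 8976 + 11662 = 20638
Net migration: Group 3 + 440 → 10320
Population now: 0–14=3498, 15–29=2153, 30–44=10320, 45+=20638

20638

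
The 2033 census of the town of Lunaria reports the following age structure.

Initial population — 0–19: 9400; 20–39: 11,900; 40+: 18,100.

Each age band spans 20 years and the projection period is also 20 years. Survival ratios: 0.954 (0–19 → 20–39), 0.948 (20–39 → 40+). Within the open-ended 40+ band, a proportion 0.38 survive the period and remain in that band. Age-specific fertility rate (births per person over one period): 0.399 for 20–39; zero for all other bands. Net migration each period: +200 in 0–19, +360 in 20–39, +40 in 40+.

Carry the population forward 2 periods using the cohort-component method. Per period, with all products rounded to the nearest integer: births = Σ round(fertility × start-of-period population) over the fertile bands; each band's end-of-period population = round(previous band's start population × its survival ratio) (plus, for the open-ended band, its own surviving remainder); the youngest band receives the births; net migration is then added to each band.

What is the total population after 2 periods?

24801

[period 1]
Births: 11900 × 0.399 = 4748
20–39: 9400 × 0.954 = 8968
40+: 11900 × 0.948 + 18100 × 0.38 = 11281 + 6878 = 18159
Net migration: 0–19 + 200 → 4948; 20–39 + 360 → 9328; 40+ + 40 → 18199
→ [4948, 9328, 18199]
[period 2]
Births: 9328 × 0.399 = 3722
20–39: 4948 × 0.954 = 4720
40+: 9328 × 0.948 + 18199 × 0.38 = 8843 + 6916 = 15759
Net migration: 0–19 + 200 → 3922; 20–39 + 360 → 5080; 40+ + 40 → 15799
→ [3922, 5080, 15799]
Total after period 2: 3922 + 5080 + 15799 = 24801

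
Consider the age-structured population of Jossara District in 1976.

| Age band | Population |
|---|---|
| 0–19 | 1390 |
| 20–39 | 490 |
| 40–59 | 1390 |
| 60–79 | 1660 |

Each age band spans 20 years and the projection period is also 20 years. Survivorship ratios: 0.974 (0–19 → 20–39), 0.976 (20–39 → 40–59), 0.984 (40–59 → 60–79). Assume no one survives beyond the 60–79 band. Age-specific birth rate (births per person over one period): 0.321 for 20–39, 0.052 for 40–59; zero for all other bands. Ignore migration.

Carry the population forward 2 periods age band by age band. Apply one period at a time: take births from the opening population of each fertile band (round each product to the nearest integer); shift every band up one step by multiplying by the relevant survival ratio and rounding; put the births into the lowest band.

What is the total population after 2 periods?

(Bands numbered youngest = 1 to oldest = 4.)
Period 1:
Births: 490 * 0.321 = 157  |  1390 * 0.052 = 72 → total 229
Band 2: 1390 * 0.974 = 1354
Band 3: 490 * 0.976 = 478
Band 4: 1390 * 0.984 = 1368
→ [229, 1354, 478, 1368]
Period 2:
Births: 1354 * 0.321 = 435  |  478 * 0.052 = 25 → total 460
Band 2: 229 * 0.974 = 223
Band 3: 1354 * 0.976 = 1322
Band 4: 478 * 0.984 = 470
→ [460, 223, 1322, 470]
Total after period 2: 460 + 223 + 1322 + 470 = 2475

2475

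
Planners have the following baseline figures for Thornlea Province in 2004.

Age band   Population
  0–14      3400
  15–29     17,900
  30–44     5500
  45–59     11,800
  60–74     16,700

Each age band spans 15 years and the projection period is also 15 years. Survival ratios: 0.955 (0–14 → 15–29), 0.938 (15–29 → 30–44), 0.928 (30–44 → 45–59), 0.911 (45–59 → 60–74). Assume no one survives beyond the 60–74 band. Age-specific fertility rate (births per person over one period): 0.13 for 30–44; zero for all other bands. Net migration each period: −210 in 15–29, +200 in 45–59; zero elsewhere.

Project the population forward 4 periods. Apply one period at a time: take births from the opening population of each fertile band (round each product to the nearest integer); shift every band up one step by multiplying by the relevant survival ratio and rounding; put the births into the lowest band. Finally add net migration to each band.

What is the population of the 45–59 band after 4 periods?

Call the bands 1 to 5, youngest first.
Period 1.
Births: 5500 × 0.13 = 715
Band 2: 3400 × 0.955 = 3247
Band 3: 17900 × 0.938 = 16790
Band 4: 5500 × 0.928 = 5104
Band 5: 11800 × 0.911 = 10750
Net migration: Band 2 − 210 → 3037; Band 4 + 200 → 5304
Giving 715 / 3037 / 16790 / 5304 / 10750.
Period 2.
Births: 16790 × 0.13 = 2183
Band 2: 715 × 0.955 = 683
Band 3: 3037 × 0.938 = 2849
Band 4: 16790 × 0.928 = 15581
Band 5: 5304 × 0.911 = 4832
Net migration: Band 2 − 210 → 473; Band 4 + 200 → 15781
Giving 2183 / 473 / 2849 / 15781 / 4832.
Period 3.
Births: 2849 × 0.13 = 370
Band 2: 2183 × 0.955 = 2085
Band 3: 473 × 0.938 = 444
Band 4: 2849 × 0.928 = 2644
Band 5: 15781 × 0.911 = 14376
Net migration: Band 2 − 210 → 1875; Band 4 + 200 → 2844
Giving 370 / 1875 / 444 / 2844 / 14376.
Period 4.
Births: 444 × 0.13 = 58
Band 2: 370 × 0.955 = 353
Band 3: 1875 × 0.938 = 1759
Band 4: 444 × 0.928 = 412
Band 5: 2844 × 0.911 = 2591
Net migration: Band 2 − 210 → 143; Band 4 + 200 → 612
Giving 58 / 143 / 1759 / 612 / 2591.

612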